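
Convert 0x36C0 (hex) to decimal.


Positional values:
Position 0: 0 × 16^0 = 0 × 1 = 0
Position 1: C × 16^1 = 12 × 16 = 192
Position 2: 6 × 16^2 = 6 × 256 = 1536
Position 3: 3 × 16^3 = 3 × 4096 = 12288
Sum = 0 + 192 + 1536 + 12288
= 14016


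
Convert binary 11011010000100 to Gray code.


Binary: 11011010000100
Gray code: G = B XOR (B >> 1)
B >> 1 = 01101101000010
11011010000100 XOR 01101101000010:
  1 XOR 0 = 1
  1 XOR 1 = 0
  0 XOR 1 = 1
  1 XOR 0 = 1
  1 XOR 1 = 0
  0 XOR 1 = 1
  1 XOR 0 = 1
  0 XOR 1 = 1
  0 XOR 0 = 0
  0 XOR 0 = 0
  0 XOR 0 = 0
  1 XOR 0 = 1
  0 XOR 1 = 1
  0 XOR 0 = 0
= 10110111000110


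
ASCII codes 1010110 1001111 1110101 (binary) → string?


Codes (binary): 1010110 1001111 1110101
Per-code ASCII lookup:
  1010110 = 86  (range 65-90: uppercase, 86 - 65 = 21) → 'V'
  1001111 = 79  (range 65-90: uppercase, 79 - 65 = 14) → 'O'
  1110101 = 117  (range 97-122: lowercase, 117 - 97 = 20) → 'u'
= 'VOu'


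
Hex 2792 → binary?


Each hex digit → 4 binary bits:
  2 = 0010
  7 = 0111
  9 = 1001
  2 = 0010
Concatenate: 0010 0111 1001 0010
= 0010011110010010


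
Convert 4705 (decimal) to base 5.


Divide by 5 repeatedly:
4705 ÷ 5 = 941 remainder 0
941 ÷ 5 = 188 remainder 1
188 ÷ 5 = 37 remainder 3
37 ÷ 5 = 7 remainder 2
7 ÷ 5 = 1 remainder 2
1 ÷ 5 = 0 remainder 1
Reading remainders bottom-up:
= 122310


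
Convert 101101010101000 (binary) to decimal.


Positional values:
Bit 3: 1 × 2^3 = 8
Bit 5: 1 × 2^5 = 32
Bit 7: 1 × 2^7 = 128
Bit 9: 1 × 2^9 = 512
Bit 11: 1 × 2^11 = 2048
Bit 12: 1 × 2^12 = 4096
Bit 14: 1 × 2^14 = 16384
Sum = 8 + 32 + 128 + 512 + 2048 + 4096 + 16384
= 23208


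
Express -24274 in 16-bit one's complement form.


Original: 0101111011010010
Invert all bits:
  bit 0: 0 → 1
  bit 1: 1 → 0
  bit 2: 0 → 1
  bit 3: 1 → 0
  bit 4: 1 → 0
  bit 5: 1 → 0
  bit 6: 1 → 0
  bit 7: 0 → 1
  bit 8: 1 → 0
  bit 9: 1 → 0
  bit 10: 0 → 1
  bit 11: 1 → 0
  bit 12: 0 → 1
  bit 13: 0 → 1
  bit 14: 1 → 0
  bit 15: 0 → 1
= 1010000100101101


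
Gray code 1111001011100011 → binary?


Gray code: 1111001011100011
MSB stays the same: 1
Each subsequent bit = prev_binary XOR current_gray:
  B[1] = 1 XOR 1 = 0
  B[2] = 0 XOR 1 = 1
  B[3] = 1 XOR 1 = 0
  B[4] = 0 XOR 0 = 0
  B[5] = 0 XOR 0 = 0
  B[6] = 0 XOR 1 = 1
  B[7] = 1 XOR 0 = 1
  B[8] = 1 XOR 1 = 0
  B[9] = 0 XOR 1 = 1
  B[10] = 1 XOR 1 = 0
  B[11] = 0 XOR 0 = 0
  B[12] = 0 XOR 0 = 0
  B[13] = 0 XOR 0 = 0
  B[14] = 0 XOR 1 = 1
  B[15] = 1 XOR 1 = 0
= 1010001101000010 (41794 decimal)


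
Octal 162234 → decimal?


Positional values:
Position 0: 4 × 8^0 = 4
Position 1: 3 × 8^1 = 24
Position 2: 2 × 8^2 = 128
Position 3: 2 × 8^3 = 1024
Position 4: 6 × 8^4 = 24576
Position 5: 1 × 8^5 = 32768
Sum = 4 + 24 + 128 + 1024 + 24576 + 32768
= 58524


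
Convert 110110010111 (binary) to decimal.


Positional values:
Bit 0: 1 × 2^0 = 1
Bit 1: 1 × 2^1 = 2
Bit 2: 1 × 2^2 = 4
Bit 4: 1 × 2^4 = 16
Bit 7: 1 × 2^7 = 128
Bit 8: 1 × 2^8 = 256
Bit 10: 1 × 2^10 = 1024
Bit 11: 1 × 2^11 = 2048
Sum = 1 + 2 + 4 + 16 + 128 + 256 + 1024 + 2048
= 3479


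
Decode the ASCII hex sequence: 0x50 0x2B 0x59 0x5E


Codes (hex): 0x50 0x2B 0x59 0x5E
Per-code ASCII lookup:
  0x50 = 80  (range 65-90: uppercase, 80 - 65 = 15) → 'P'
  0x2B = 43  (special character) → '+'
  0x59 = 89  (range 65-90: uppercase, 89 - 65 = 24) → 'Y'
  0x5E = 94  (special character) → '^'
= 'P+Y^'


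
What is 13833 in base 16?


Divide by 16 repeatedly:
13833 ÷ 16 = 864 remainder 9 (9)
864 ÷ 16 = 54 remainder 0 (0)
54 ÷ 16 = 3 remainder 6 (6)
3 ÷ 16 = 0 remainder 3 (3)
Reading remainders bottom-up:
= 0x3609


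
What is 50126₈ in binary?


Each octal digit → 3 binary bits:
  5 = 101
  0 = 000
  1 = 001
  2 = 010
  6 = 110
Concatenate: 101 000 001 010 110
= 101000001010110


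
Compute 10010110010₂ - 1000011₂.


Align and subtract column by column (LSB to MSB, borrowing when needed):
  10010110010
- 00001000011
  -----------
  col 0: (0 - 0 borrow-in) - 1 → borrow from next column: (0+2) - 1 = 1, borrow out 1
  col 1: (1 - 1 borrow-in) - 1 → borrow from next column: (0+2) - 1 = 1, borrow out 1
  col 2: (0 - 1 borrow-in) - 0 → borrow from next column: (-1+2) - 0 = 1, borrow out 1
  col 3: (0 - 1 borrow-in) - 0 → borrow from next column: (-1+2) - 0 = 1, borrow out 1
  col 4: (1 - 1 borrow-in) - 0 → 0 - 0 = 0, borrow out 0
  col 5: (1 - 0 borrow-in) - 0 → 1 - 0 = 1, borrow out 0
  col 6: (0 - 0 borrow-in) - 1 → borrow from next column: (0+2) - 1 = 1, borrow out 1
  col 7: (1 - 1 borrow-in) - 0 → 0 - 0 = 0, borrow out 0
  col 8: (0 - 0 borrow-in) - 0 → 0 - 0 = 0, borrow out 0
  col 9: (0 - 0 borrow-in) - 0 → 0 - 0 = 0, borrow out 0
  col 10: (1 - 0 borrow-in) - 0 → 1 - 0 = 1, borrow out 0
Reading bits MSB→LSB: 10001101111
Strip leading zeros: 10001101111
= 10001101111


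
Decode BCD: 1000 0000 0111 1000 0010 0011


Each 4-bit group → digit:
  1000 → 8
  0000 → 0
  0111 → 7
  1000 → 8
  0010 → 2
  0011 → 3
= 807823


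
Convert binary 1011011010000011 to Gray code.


Binary: 1011011010000011
Gray code: G = B XOR (B >> 1)
B >> 1 = 0101101101000001
1011011010000011 XOR 0101101101000001:
  1 XOR 0 = 1
  0 XOR 1 = 1
  1 XOR 0 = 1
  1 XOR 1 = 0
  0 XOR 1 = 1
  1 XOR 0 = 1
  1 XOR 1 = 0
  0 XOR 1 = 1
  1 XOR 0 = 1
  0 XOR 1 = 1
  0 XOR 0 = 0
  0 XOR 0 = 0
  0 XOR 0 = 0
  0 XOR 0 = 0
  1 XOR 0 = 1
  1 XOR 1 = 0
= 1110110111000010


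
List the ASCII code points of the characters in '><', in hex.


String: '><'  (2 characters)
Per-character ASCII lookup:
  '>': special character: '>' = 62 → 0x3E
  '<': special character: '<' = 60 → 0x3C
= 0x3E 0x3C


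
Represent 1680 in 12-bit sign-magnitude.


Sign bit: 0 (positive)
Magnitude: 1680 = 11010010000
= 011010010000


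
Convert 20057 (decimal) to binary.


Divide by 2 repeatedly:
20057 ÷ 2 = 10028 remainder 1
10028 ÷ 2 = 5014 remainder 0
5014 ÷ 2 = 2507 remainder 0
2507 ÷ 2 = 1253 remainder 1
1253 ÷ 2 = 626 remainder 1
626 ÷ 2 = 313 remainder 0
313 ÷ 2 = 156 remainder 1
156 ÷ 2 = 78 remainder 0
78 ÷ 2 = 39 remainder 0
39 ÷ 2 = 19 remainder 1
19 ÷ 2 = 9 remainder 1
9 ÷ 2 = 4 remainder 1
4 ÷ 2 = 2 remainder 0
2 ÷ 2 = 1 remainder 0
1 ÷ 2 = 0 remainder 1
Reading remainders bottom-up:
= 100111001011001


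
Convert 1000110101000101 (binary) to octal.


Group into 3-bit groups: 001000110101000101
  001 = 1
  000 = 0
  110 = 6
  101 = 5
  000 = 0
  101 = 5
= 0o106505


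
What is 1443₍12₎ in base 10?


Positional values (base 12):
  3 × 12^0 = 3 × 1 = 3
  4 × 12^1 = 4 × 12 = 48
  4 × 12^2 = 4 × 144 = 576
  1 × 12^3 = 1 × 1728 = 1728
Sum = 3 + 48 + 576 + 1728
= 2355


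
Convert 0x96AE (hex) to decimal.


Positional values:
Position 0: E × 16^0 = 14 × 1 = 14
Position 1: A × 16^1 = 10 × 16 = 160
Position 2: 6 × 16^2 = 6 × 256 = 1536
Position 3: 9 × 16^3 = 9 × 4096 = 36864
Sum = 14 + 160 + 1536 + 36864
= 38574


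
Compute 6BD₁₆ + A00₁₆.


Align and add column by column (LSB to MSB, each column mod 16 with carry):
  06BD
+ 0A00
  ----
  col 0: D(13) + 0(0) + 0 (carry in) = 13 → D(13), carry out 0
  col 1: B(11) + 0(0) + 0 (carry in) = 11 → B(11), carry out 0
  col 2: 6(6) + A(10) + 0 (carry in) = 16 → 0(0), carry out 1
  col 3: 0(0) + 0(0) + 1 (carry in) = 1 → 1(1), carry out 0
Reading digits MSB→LSB: 10BD
Strip leading zeros: 10BD
= 0x10BD


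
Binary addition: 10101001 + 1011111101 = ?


Align and add column by column (LSB to MSB, carry propagating):
  00010101001
+ 01011111101
  -----------
  col 0: 1 + 1 + 0 (carry in) = 2 → bit 0, carry out 1
  col 1: 0 + 0 + 1 (carry in) = 1 → bit 1, carry out 0
  col 2: 0 + 1 + 0 (carry in) = 1 → bit 1, carry out 0
  col 3: 1 + 1 + 0 (carry in) = 2 → bit 0, carry out 1
  col 4: 0 + 1 + 1 (carry in) = 2 → bit 0, carry out 1
  col 5: 1 + 1 + 1 (carry in) = 3 → bit 1, carry out 1
  col 6: 0 + 1 + 1 (carry in) = 2 → bit 0, carry out 1
  col 7: 1 + 1 + 1 (carry in) = 3 → bit 1, carry out 1
  col 8: 0 + 0 + 1 (carry in) = 1 → bit 1, carry out 0
  col 9: 0 + 1 + 0 (carry in) = 1 → bit 1, carry out 0
  col 10: 0 + 0 + 0 (carry in) = 0 → bit 0, carry out 0
Reading bits MSB→LSB: 01110100110
Strip leading zeros: 1110100110
= 1110100110


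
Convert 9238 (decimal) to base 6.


Divide by 6 repeatedly:
9238 ÷ 6 = 1539 remainder 4
1539 ÷ 6 = 256 remainder 3
256 ÷ 6 = 42 remainder 4
42 ÷ 6 = 7 remainder 0
7 ÷ 6 = 1 remainder 1
1 ÷ 6 = 0 remainder 1
Reading remainders bottom-up:
= 110434


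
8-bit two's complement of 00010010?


Original: 00010010
Step 1 - Invert all bits: 11101101
Step 2 - Add 1: 11101101 + 1
= 11101110 (represents -18)


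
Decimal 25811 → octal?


Divide by 8 repeatedly:
25811 ÷ 8 = 3226 remainder 3
3226 ÷ 8 = 403 remainder 2
403 ÷ 8 = 50 remainder 3
50 ÷ 8 = 6 remainder 2
6 ÷ 8 = 0 remainder 6
Reading remainders bottom-up:
= 0o62323


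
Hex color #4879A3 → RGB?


Hex: #4879A3
R = 48₁₆ = 72
G = 79₁₆ = 121
B = A3₁₆ = 163
= RGB(72, 121, 163)


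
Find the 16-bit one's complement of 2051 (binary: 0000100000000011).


Original: 0000100000000011
Invert all bits:
  bit 0: 0 → 1
  bit 1: 0 → 1
  bit 2: 0 → 1
  bit 3: 0 → 1
  bit 4: 1 → 0
  bit 5: 0 → 1
  bit 6: 0 → 1
  bit 7: 0 → 1
  bit 8: 0 → 1
  bit 9: 0 → 1
  bit 10: 0 → 1
  bit 11: 0 → 1
  bit 12: 0 → 1
  bit 13: 0 → 1
  bit 14: 1 → 0
  bit 15: 1 → 0
= 1111011111111100


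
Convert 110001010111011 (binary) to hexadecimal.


Group into 4-bit nibbles: 0110001010111011
  0110 = 6
  0010 = 2
  1011 = B
  1011 = B
= 0x62BB


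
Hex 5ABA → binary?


Each hex digit → 4 binary bits:
  5 = 0101
  A = 1010
  B = 1011
  A = 1010
Concatenate: 0101 1010 1011 1010
= 0101101010111010


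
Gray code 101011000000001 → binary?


Gray code: 101011000000001
MSB stays the same: 1
Each subsequent bit = prev_binary XOR current_gray:
  B[1] = 1 XOR 0 = 1
  B[2] = 1 XOR 1 = 0
  B[3] = 0 XOR 0 = 0
  B[4] = 0 XOR 1 = 1
  B[5] = 1 XOR 1 = 0
  B[6] = 0 XOR 0 = 0
  B[7] = 0 XOR 0 = 0
  B[8] = 0 XOR 0 = 0
  B[9] = 0 XOR 0 = 0
  B[10] = 0 XOR 0 = 0
  B[11] = 0 XOR 0 = 0
  B[12] = 0 XOR 0 = 0
  B[13] = 0 XOR 0 = 0
  B[14] = 0 XOR 1 = 1
= 110010000000001 (25601 decimal)


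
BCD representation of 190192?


Each digit → 4-bit binary:
  1 → 0001
  9 → 1001
  0 → 0000
  1 → 0001
  9 → 1001
  2 → 0010
= 0001 1001 0000 0001 1001 0010


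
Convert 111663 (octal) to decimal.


Positional values:
Position 0: 3 × 8^0 = 3
Position 1: 6 × 8^1 = 48
Position 2: 6 × 8^2 = 384
Position 3: 1 × 8^3 = 512
Position 4: 1 × 8^4 = 4096
Position 5: 1 × 8^5 = 32768
Sum = 3 + 48 + 384 + 512 + 4096 + 32768
= 37811


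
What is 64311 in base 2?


Divide by 2 repeatedly:
64311 ÷ 2 = 32155 remainder 1
32155 ÷ 2 = 16077 remainder 1
16077 ÷ 2 = 8038 remainder 1
8038 ÷ 2 = 4019 remainder 0
4019 ÷ 2 = 2009 remainder 1
2009 ÷ 2 = 1004 remainder 1
1004 ÷ 2 = 502 remainder 0
502 ÷ 2 = 251 remainder 0
251 ÷ 2 = 125 remainder 1
125 ÷ 2 = 62 remainder 1
62 ÷ 2 = 31 remainder 0
31 ÷ 2 = 15 remainder 1
15 ÷ 2 = 7 remainder 1
7 ÷ 2 = 3 remainder 1
3 ÷ 2 = 1 remainder 1
1 ÷ 2 = 0 remainder 1
Reading remainders bottom-up:
= 1111101100110111


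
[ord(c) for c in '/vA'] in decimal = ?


String: '/vA'  (3 characters)
Per-character ASCII lookup:
  '/': special character: '/' = 47
  'v': lowercase starts at 97: 'v' = 97 + 21 = 118
  'A': uppercase starts at 65: 'A' = 65 + 0 = 65
= 47 118 65


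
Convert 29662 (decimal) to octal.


Divide by 8 repeatedly:
29662 ÷ 8 = 3707 remainder 6
3707 ÷ 8 = 463 remainder 3
463 ÷ 8 = 57 remainder 7
57 ÷ 8 = 7 remainder 1
7 ÷ 8 = 0 remainder 7
Reading remainders bottom-up:
= 0o71736


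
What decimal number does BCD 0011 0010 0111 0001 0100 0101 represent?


Each 4-bit group → digit:
  0011 → 3
  0010 → 2
  0111 → 7
  0001 → 1
  0100 → 4
  0101 → 5
= 327145


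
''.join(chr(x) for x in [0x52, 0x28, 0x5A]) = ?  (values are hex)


Codes (hex): 0x52 0x28 0x5A
Per-code ASCII lookup:
  0x52 = 82  (range 65-90: uppercase, 82 - 65 = 17) → 'R'
  0x28 = 40  (special character) → '('
  0x5A = 90  (range 65-90: uppercase, 90 - 65 = 25) → 'Z'
= 'R(Z'


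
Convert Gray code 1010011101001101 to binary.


Gray code: 1010011101001101
MSB stays the same: 1
Each subsequent bit = prev_binary XOR current_gray:
  B[1] = 1 XOR 0 = 1
  B[2] = 1 XOR 1 = 0
  B[3] = 0 XOR 0 = 0
  B[4] = 0 XOR 0 = 0
  B[5] = 0 XOR 1 = 1
  B[6] = 1 XOR 1 = 0
  B[7] = 0 XOR 1 = 1
  B[8] = 1 XOR 0 = 1
  B[9] = 1 XOR 1 = 0
  B[10] = 0 XOR 0 = 0
  B[11] = 0 XOR 0 = 0
  B[12] = 0 XOR 1 = 1
  B[13] = 1 XOR 1 = 0
  B[14] = 0 XOR 0 = 0
  B[15] = 0 XOR 1 = 1
= 1100010110001001 (50569 decimal)


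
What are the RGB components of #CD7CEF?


Hex: #CD7CEF
R = CD₁₆ = 205
G = 7C₁₆ = 124
B = EF₁₆ = 239
= RGB(205, 124, 239)


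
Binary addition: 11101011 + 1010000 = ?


Align and add column by column (LSB to MSB, carry propagating):
  011101011
+ 001010000
  ---------
  col 0: 1 + 0 + 0 (carry in) = 1 → bit 1, carry out 0
  col 1: 1 + 0 + 0 (carry in) = 1 → bit 1, carry out 0
  col 2: 0 + 0 + 0 (carry in) = 0 → bit 0, carry out 0
  col 3: 1 + 0 + 0 (carry in) = 1 → bit 1, carry out 0
  col 4: 0 + 1 + 0 (carry in) = 1 → bit 1, carry out 0
  col 5: 1 + 0 + 0 (carry in) = 1 → bit 1, carry out 0
  col 6: 1 + 1 + 0 (carry in) = 2 → bit 0, carry out 1
  col 7: 1 + 0 + 1 (carry in) = 2 → bit 0, carry out 1
  col 8: 0 + 0 + 1 (carry in) = 1 → bit 1, carry out 0
Reading bits MSB→LSB: 100111011
Strip leading zeros: 100111011
= 100111011


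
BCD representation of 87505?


Each digit → 4-bit binary:
  8 → 1000
  7 → 0111
  5 → 0101
  0 → 0000
  5 → 0101
= 1000 0111 0101 0000 0101


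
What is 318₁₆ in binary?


Each hex digit → 4 binary bits:
  3 = 0011
  1 = 0001
  8 = 1000
Concatenate: 0011 0001 1000
= 001100011000


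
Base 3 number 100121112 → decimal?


Positional values (base 3):
  2 × 3^0 = 2 × 1 = 2
  1 × 3^1 = 1 × 3 = 3
  1 × 3^2 = 1 × 9 = 9
  1 × 3^3 = 1 × 27 = 27
  2 × 3^4 = 2 × 81 = 162
  1 × 3^5 = 1 × 243 = 243
  0 × 3^6 = 0 × 729 = 0
  0 × 3^7 = 0 × 2187 = 0
  1 × 3^8 = 1 × 6561 = 6561
Sum = 2 + 3 + 9 + 27 + 162 + 243 + 0 + 0 + 6561
= 7007


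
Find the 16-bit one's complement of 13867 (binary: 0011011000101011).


Original: 0011011000101011
Invert all bits:
  bit 0: 0 → 1
  bit 1: 0 → 1
  bit 2: 1 → 0
  bit 3: 1 → 0
  bit 4: 0 → 1
  bit 5: 1 → 0
  bit 6: 1 → 0
  bit 7: 0 → 1
  bit 8: 0 → 1
  bit 9: 0 → 1
  bit 10: 1 → 0
  bit 11: 0 → 1
  bit 12: 1 → 0
  bit 13: 0 → 1
  bit 14: 1 → 0
  bit 15: 1 → 0
= 1100100111010100


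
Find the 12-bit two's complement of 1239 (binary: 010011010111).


Original: 010011010111
Step 1 - Invert all bits: 101100101000
Step 2 - Add 1: 101100101000 + 1
= 101100101001 (represents -1239)


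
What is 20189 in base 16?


Divide by 16 repeatedly:
20189 ÷ 16 = 1261 remainder 13 (D)
1261 ÷ 16 = 78 remainder 13 (D)
78 ÷ 16 = 4 remainder 14 (E)
4 ÷ 16 = 0 remainder 4 (4)
Reading remainders bottom-up:
= 0x4EDD


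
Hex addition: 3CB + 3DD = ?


Align and add column by column (LSB to MSB, each column mod 16 with carry):
  03CB
+ 03DD
  ----
  col 0: B(11) + D(13) + 0 (carry in) = 24 → 8(8), carry out 1
  col 1: C(12) + D(13) + 1 (carry in) = 26 → A(10), carry out 1
  col 2: 3(3) + 3(3) + 1 (carry in) = 7 → 7(7), carry out 0
  col 3: 0(0) + 0(0) + 0 (carry in) = 0 → 0(0), carry out 0
Reading digits MSB→LSB: 07A8
Strip leading zeros: 7A8
= 0x7A8


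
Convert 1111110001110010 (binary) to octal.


Group into 3-bit groups: 001111110001110010
  001 = 1
  111 = 7
  110 = 6
  001 = 1
  110 = 6
  010 = 2
= 0o176162


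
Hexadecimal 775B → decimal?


Positional values:
Position 0: B × 16^0 = 11 × 1 = 11
Position 1: 5 × 16^1 = 5 × 16 = 80
Position 2: 7 × 16^2 = 7 × 256 = 1792
Position 3: 7 × 16^3 = 7 × 4096 = 28672
Sum = 11 + 80 + 1792 + 28672
= 30555


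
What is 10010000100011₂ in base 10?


Positional values:
Bit 0: 1 × 2^0 = 1
Bit 1: 1 × 2^1 = 2
Bit 5: 1 × 2^5 = 32
Bit 10: 1 × 2^10 = 1024
Bit 13: 1 × 2^13 = 8192
Sum = 1 + 2 + 32 + 1024 + 8192
= 9251


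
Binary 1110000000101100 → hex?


Group into 4-bit nibbles: 1110000000101100
  1110 = E
  0000 = 0
  0010 = 2
  1100 = C
= 0xE02C


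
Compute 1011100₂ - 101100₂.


Align and subtract column by column (LSB to MSB, borrowing when needed):
  1011100
- 0101100
  -------
  col 0: (0 - 0 borrow-in) - 0 → 0 - 0 = 0, borrow out 0
  col 1: (0 - 0 borrow-in) - 0 → 0 - 0 = 0, borrow out 0
  col 2: (1 - 0 borrow-in) - 1 → 1 - 1 = 0, borrow out 0
  col 3: (1 - 0 borrow-in) - 1 → 1 - 1 = 0, borrow out 0
  col 4: (1 - 0 borrow-in) - 0 → 1 - 0 = 1, borrow out 0
  col 5: (0 - 0 borrow-in) - 1 → borrow from next column: (0+2) - 1 = 1, borrow out 1
  col 6: (1 - 1 borrow-in) - 0 → 0 - 0 = 0, borrow out 0
Reading bits MSB→LSB: 0110000
Strip leading zeros: 110000
= 110000


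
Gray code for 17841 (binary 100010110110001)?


Binary: 100010110110001
Gray code: G = B XOR (B >> 1)
B >> 1 = 010001011011000
100010110110001 XOR 010001011011000:
  1 XOR 0 = 1
  0 XOR 1 = 1
  0 XOR 0 = 0
  0 XOR 0 = 0
  1 XOR 0 = 1
  0 XOR 1 = 1
  1 XOR 0 = 1
  1 XOR 1 = 0
  0 XOR 1 = 1
  1 XOR 0 = 1
  1 XOR 1 = 0
  0 XOR 1 = 1
  0 XOR 0 = 0
  0 XOR 0 = 0
  1 XOR 0 = 1
= 110011101101001


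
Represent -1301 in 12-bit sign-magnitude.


Sign bit: 1 (negative)
Magnitude: 1301 = 10100010101
= 110100010101


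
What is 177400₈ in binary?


Each octal digit → 3 binary bits:
  1 = 001
  7 = 111
  7 = 111
  4 = 100
  0 = 000
  0 = 000
Concatenate: 001 111 111 100 000 000
= 001111111100000000


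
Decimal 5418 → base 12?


Divide by 12 repeatedly:
5418 ÷ 12 = 451 remainder 6
451 ÷ 12 = 37 remainder 7
37 ÷ 12 = 3 remainder 1
3 ÷ 12 = 0 remainder 3
Reading remainders bottom-up:
= 3176


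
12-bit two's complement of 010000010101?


Original: 010000010101
Step 1 - Invert all bits: 101111101010
Step 2 - Add 1: 101111101010 + 1
= 101111101011 (represents -1045)


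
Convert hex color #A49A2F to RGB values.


Hex: #A49A2F
R = A4₁₆ = 164
G = 9A₁₆ = 154
B = 2F₁₆ = 47
= RGB(164, 154, 47)


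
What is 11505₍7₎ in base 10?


Positional values (base 7):
  5 × 7^0 = 5 × 1 = 5
  0 × 7^1 = 0 × 7 = 0
  5 × 7^2 = 5 × 49 = 245
  1 × 7^3 = 1 × 343 = 343
  1 × 7^4 = 1 × 2401 = 2401
Sum = 5 + 0 + 245 + 343 + 2401
= 2994


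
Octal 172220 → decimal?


Positional values:
Position 0: 0 × 8^0 = 0
Position 1: 2 × 8^1 = 16
Position 2: 2 × 8^2 = 128
Position 3: 2 × 8^3 = 1024
Position 4: 7 × 8^4 = 28672
Position 5: 1 × 8^5 = 32768
Sum = 0 + 16 + 128 + 1024 + 28672 + 32768
= 62608


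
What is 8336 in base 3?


Divide by 3 repeatedly:
8336 ÷ 3 = 2778 remainder 2
2778 ÷ 3 = 926 remainder 0
926 ÷ 3 = 308 remainder 2
308 ÷ 3 = 102 remainder 2
102 ÷ 3 = 34 remainder 0
34 ÷ 3 = 11 remainder 1
11 ÷ 3 = 3 remainder 2
3 ÷ 3 = 1 remainder 0
1 ÷ 3 = 0 remainder 1
Reading remainders bottom-up:
= 102102202


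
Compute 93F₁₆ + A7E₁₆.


Align and add column by column (LSB to MSB, each column mod 16 with carry):
  093F
+ 0A7E
  ----
  col 0: F(15) + E(14) + 0 (carry in) = 29 → D(13), carry out 1
  col 1: 3(3) + 7(7) + 1 (carry in) = 11 → B(11), carry out 0
  col 2: 9(9) + A(10) + 0 (carry in) = 19 → 3(3), carry out 1
  col 3: 0(0) + 0(0) + 1 (carry in) = 1 → 1(1), carry out 0
Reading digits MSB→LSB: 13BD
Strip leading zeros: 13BD
= 0x13BD


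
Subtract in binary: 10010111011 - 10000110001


Align and subtract column by column (LSB to MSB, borrowing when needed):
  10010111011
- 10000110001
  -----------
  col 0: (1 - 0 borrow-in) - 1 → 1 - 1 = 0, borrow out 0
  col 1: (1 - 0 borrow-in) - 0 → 1 - 0 = 1, borrow out 0
  col 2: (0 - 0 borrow-in) - 0 → 0 - 0 = 0, borrow out 0
  col 3: (1 - 0 borrow-in) - 0 → 1 - 0 = 1, borrow out 0
  col 4: (1 - 0 borrow-in) - 1 → 1 - 1 = 0, borrow out 0
  col 5: (1 - 0 borrow-in) - 1 → 1 - 1 = 0, borrow out 0
  col 6: (0 - 0 borrow-in) - 0 → 0 - 0 = 0, borrow out 0
  col 7: (1 - 0 borrow-in) - 0 → 1 - 0 = 1, borrow out 0
  col 8: (0 - 0 borrow-in) - 0 → 0 - 0 = 0, borrow out 0
  col 9: (0 - 0 borrow-in) - 0 → 0 - 0 = 0, borrow out 0
  col 10: (1 - 0 borrow-in) - 1 → 1 - 1 = 0, borrow out 0
Reading bits MSB→LSB: 00010001010
Strip leading zeros: 10001010
= 10001010


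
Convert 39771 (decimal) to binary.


Divide by 2 repeatedly:
39771 ÷ 2 = 19885 remainder 1
19885 ÷ 2 = 9942 remainder 1
9942 ÷ 2 = 4971 remainder 0
4971 ÷ 2 = 2485 remainder 1
2485 ÷ 2 = 1242 remainder 1
1242 ÷ 2 = 621 remainder 0
621 ÷ 2 = 310 remainder 1
310 ÷ 2 = 155 remainder 0
155 ÷ 2 = 77 remainder 1
77 ÷ 2 = 38 remainder 1
38 ÷ 2 = 19 remainder 0
19 ÷ 2 = 9 remainder 1
9 ÷ 2 = 4 remainder 1
4 ÷ 2 = 2 remainder 0
2 ÷ 2 = 1 remainder 0
1 ÷ 2 = 0 remainder 1
Reading remainders bottom-up:
= 1001101101011011


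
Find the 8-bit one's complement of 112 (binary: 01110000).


Original: 01110000
Invert all bits:
  bit 0: 0 → 1
  bit 1: 1 → 0
  bit 2: 1 → 0
  bit 3: 1 → 0
  bit 4: 0 → 1
  bit 5: 0 → 1
  bit 6: 0 → 1
  bit 7: 0 → 1
= 10001111


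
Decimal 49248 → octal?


Divide by 8 repeatedly:
49248 ÷ 8 = 6156 remainder 0
6156 ÷ 8 = 769 remainder 4
769 ÷ 8 = 96 remainder 1
96 ÷ 8 = 12 remainder 0
12 ÷ 8 = 1 remainder 4
1 ÷ 8 = 0 remainder 1
Reading remainders bottom-up:
= 0o140140


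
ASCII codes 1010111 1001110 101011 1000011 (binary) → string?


Codes (binary): 1010111 1001110 101011 1000011
Per-code ASCII lookup:
  1010111 = 87  (range 65-90: uppercase, 87 - 65 = 22) → 'W'
  1001110 = 78  (range 65-90: uppercase, 78 - 65 = 13) → 'N'
  101011 = 43  (special character) → '+'
  1000011 = 67  (range 65-90: uppercase, 67 - 65 = 2) → 'C'
= 'WN+C'


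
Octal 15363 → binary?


Each octal digit → 3 binary bits:
  1 = 001
  5 = 101
  3 = 011
  6 = 110
  3 = 011
Concatenate: 001 101 011 110 011
= 001101011110011


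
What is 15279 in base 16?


Divide by 16 repeatedly:
15279 ÷ 16 = 954 remainder 15 (F)
954 ÷ 16 = 59 remainder 10 (A)
59 ÷ 16 = 3 remainder 11 (B)
3 ÷ 16 = 0 remainder 3 (3)
Reading remainders bottom-up:
= 0x3BAF


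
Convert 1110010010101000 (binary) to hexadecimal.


Group into 4-bit nibbles: 1110010010101000
  1110 = E
  0100 = 4
  1010 = A
  1000 = 8
= 0xE4A8


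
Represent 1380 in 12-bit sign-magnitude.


Sign bit: 0 (positive)
Magnitude: 1380 = 10101100100
= 010101100100


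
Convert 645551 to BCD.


Each digit → 4-bit binary:
  6 → 0110
  4 → 0100
  5 → 0101
  5 → 0101
  5 → 0101
  1 → 0001
= 0110 0100 0101 0101 0101 0001


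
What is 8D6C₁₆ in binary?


Each hex digit → 4 binary bits:
  8 = 1000
  D = 1101
  6 = 0110
  C = 1100
Concatenate: 1000 1101 0110 1100
= 1000110101101100


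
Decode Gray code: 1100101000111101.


Gray code: 1100101000111101
MSB stays the same: 1
Each subsequent bit = prev_binary XOR current_gray:
  B[1] = 1 XOR 1 = 0
  B[2] = 0 XOR 0 = 0
  B[3] = 0 XOR 0 = 0
  B[4] = 0 XOR 1 = 1
  B[5] = 1 XOR 0 = 1
  B[6] = 1 XOR 1 = 0
  B[7] = 0 XOR 0 = 0
  B[8] = 0 XOR 0 = 0
  B[9] = 0 XOR 0 = 0
  B[10] = 0 XOR 1 = 1
  B[11] = 1 XOR 1 = 0
  B[12] = 0 XOR 1 = 1
  B[13] = 1 XOR 1 = 0
  B[14] = 0 XOR 0 = 0
  B[15] = 0 XOR 1 = 1
= 1000110000101001 (35881 decimal)


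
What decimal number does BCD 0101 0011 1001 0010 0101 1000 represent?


Each 4-bit group → digit:
  0101 → 5
  0011 → 3
  1001 → 9
  0010 → 2
  0101 → 5
  1000 → 8
= 539258


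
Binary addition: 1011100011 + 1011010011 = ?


Align and add column by column (LSB to MSB, carry propagating):
  01011100011
+ 01011010011
  -----------
  col 0: 1 + 1 + 0 (carry in) = 2 → bit 0, carry out 1
  col 1: 1 + 1 + 1 (carry in) = 3 → bit 1, carry out 1
  col 2: 0 + 0 + 1 (carry in) = 1 → bit 1, carry out 0
  col 3: 0 + 0 + 0 (carry in) = 0 → bit 0, carry out 0
  col 4: 0 + 1 + 0 (carry in) = 1 → bit 1, carry out 0
  col 5: 1 + 0 + 0 (carry in) = 1 → bit 1, carry out 0
  col 6: 1 + 1 + 0 (carry in) = 2 → bit 0, carry out 1
  col 7: 1 + 1 + 1 (carry in) = 3 → bit 1, carry out 1
  col 8: 0 + 0 + 1 (carry in) = 1 → bit 1, carry out 0
  col 9: 1 + 1 + 0 (carry in) = 2 → bit 0, carry out 1
  col 10: 0 + 0 + 1 (carry in) = 1 → bit 1, carry out 0
Reading bits MSB→LSB: 10110110110
Strip leading zeros: 10110110110
= 10110110110


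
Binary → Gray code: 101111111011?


Binary: 101111111011
Gray code: G = B XOR (B >> 1)
B >> 1 = 010111111101
101111111011 XOR 010111111101:
  1 XOR 0 = 1
  0 XOR 1 = 1
  1 XOR 0 = 1
  1 XOR 1 = 0
  1 XOR 1 = 0
  1 XOR 1 = 0
  1 XOR 1 = 0
  1 XOR 1 = 0
  1 XOR 1 = 0
  0 XOR 1 = 1
  1 XOR 0 = 1
  1 XOR 1 = 0
= 111000000110


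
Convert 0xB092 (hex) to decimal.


Positional values:
Position 0: 2 × 16^0 = 2 × 1 = 2
Position 1: 9 × 16^1 = 9 × 16 = 144
Position 2: 0 × 16^2 = 0 × 256 = 0
Position 3: B × 16^3 = 11 × 4096 = 45056
Sum = 2 + 144 + 0 + 45056
= 45202


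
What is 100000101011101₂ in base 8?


Group into 3-bit groups: 100000101011101
  100 = 4
  000 = 0
  101 = 5
  011 = 3
  101 = 5
= 0o40535


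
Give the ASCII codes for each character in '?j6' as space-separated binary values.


String: '?j6'  (3 characters)
Per-character ASCII lookup:
  '?': special character: '?' = 63 → 111111
  'j': lowercase starts at 97: 'j' = 97 + 9 = 106 → 1101010
  '6': digits start at 48: '6' = 48 + 6 = 54 → 110110
= 111111 1101010 110110


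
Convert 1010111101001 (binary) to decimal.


Positional values:
Bit 0: 1 × 2^0 = 1
Bit 3: 1 × 2^3 = 8
Bit 5: 1 × 2^5 = 32
Bit 6: 1 × 2^6 = 64
Bit 7: 1 × 2^7 = 128
Bit 8: 1 × 2^8 = 256
Bit 10: 1 × 2^10 = 1024
Bit 12: 1 × 2^12 = 4096
Sum = 1 + 8 + 32 + 64 + 128 + 256 + 1024 + 4096
= 5609


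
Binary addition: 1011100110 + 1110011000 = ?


Align and add column by column (LSB to MSB, carry propagating):
  01011100110
+ 01110011000
  -----------
  col 0: 0 + 0 + 0 (carry in) = 0 → bit 0, carry out 0
  col 1: 1 + 0 + 0 (carry in) = 1 → bit 1, carry out 0
  col 2: 1 + 0 + 0 (carry in) = 1 → bit 1, carry out 0
  col 3: 0 + 1 + 0 (carry in) = 1 → bit 1, carry out 0
  col 4: 0 + 1 + 0 (carry in) = 1 → bit 1, carry out 0
  col 5: 1 + 0 + 0 (carry in) = 1 → bit 1, carry out 0
  col 6: 1 + 0 + 0 (carry in) = 1 → bit 1, carry out 0
  col 7: 1 + 1 + 0 (carry in) = 2 → bit 0, carry out 1
  col 8: 0 + 1 + 1 (carry in) = 2 → bit 0, carry out 1
  col 9: 1 + 1 + 1 (carry in) = 3 → bit 1, carry out 1
  col 10: 0 + 0 + 1 (carry in) = 1 → bit 1, carry out 0
Reading bits MSB→LSB: 11001111110
Strip leading zeros: 11001111110
= 11001111110


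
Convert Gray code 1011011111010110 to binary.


Gray code: 1011011111010110
MSB stays the same: 1
Each subsequent bit = prev_binary XOR current_gray:
  B[1] = 1 XOR 0 = 1
  B[2] = 1 XOR 1 = 0
  B[3] = 0 XOR 1 = 1
  B[4] = 1 XOR 0 = 1
  B[5] = 1 XOR 1 = 0
  B[6] = 0 XOR 1 = 1
  B[7] = 1 XOR 1 = 0
  B[8] = 0 XOR 1 = 1
  B[9] = 1 XOR 1 = 0
  B[10] = 0 XOR 0 = 0
  B[11] = 0 XOR 1 = 1
  B[12] = 1 XOR 0 = 1
  B[13] = 1 XOR 1 = 0
  B[14] = 0 XOR 1 = 1
  B[15] = 1 XOR 0 = 1
= 1101101010011011 (55963 decimal)


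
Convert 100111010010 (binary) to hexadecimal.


Group into 4-bit nibbles: 100111010010
  1001 = 9
  1101 = D
  0010 = 2
= 0x9D2


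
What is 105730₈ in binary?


Each octal digit → 3 binary bits:
  1 = 001
  0 = 000
  5 = 101
  7 = 111
  3 = 011
  0 = 000
Concatenate: 001 000 101 111 011 000
= 001000101111011000


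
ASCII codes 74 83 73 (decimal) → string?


Codes (decimal): 74 83 73
Per-code ASCII lookup:
  74  (range 65-90: uppercase, 74 - 65 = 9) → 'J'
  83  (range 65-90: uppercase, 83 - 65 = 18) → 'S'
  73  (range 65-90: uppercase, 73 - 65 = 8) → 'I'
= 'JSI'


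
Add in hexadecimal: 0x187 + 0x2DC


Align and add column by column (LSB to MSB, each column mod 16 with carry):
  0187
+ 02DC
  ----
  col 0: 7(7) + C(12) + 0 (carry in) = 19 → 3(3), carry out 1
  col 1: 8(8) + D(13) + 1 (carry in) = 22 → 6(6), carry out 1
  col 2: 1(1) + 2(2) + 1 (carry in) = 4 → 4(4), carry out 0
  col 3: 0(0) + 0(0) + 0 (carry in) = 0 → 0(0), carry out 0
Reading digits MSB→LSB: 0463
Strip leading zeros: 463
= 0x463


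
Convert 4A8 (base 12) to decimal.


Positional values (base 12):
  8 × 12^0 = 8 × 1 = 8
  A × 12^1 = 10 × 12 = 120
  4 × 12^2 = 4 × 144 = 576
Sum = 8 + 120 + 576
= 704


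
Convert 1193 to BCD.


Each digit → 4-bit binary:
  1 → 0001
  1 → 0001
  9 → 1001
  3 → 0011
= 0001 0001 1001 0011


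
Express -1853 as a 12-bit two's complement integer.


Original: 011100111101
Step 1 - Invert all bits: 100011000010
Step 2 - Add 1: 100011000010 + 1
= 100011000011 (represents -1853)


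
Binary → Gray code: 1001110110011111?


Binary: 1001110110011111
Gray code: G = B XOR (B >> 1)
B >> 1 = 0100111011001111
1001110110011111 XOR 0100111011001111:
  1 XOR 0 = 1
  0 XOR 1 = 1
  0 XOR 0 = 0
  1 XOR 0 = 1
  1 XOR 1 = 0
  1 XOR 1 = 0
  0 XOR 1 = 1
  1 XOR 0 = 1
  1 XOR 1 = 0
  0 XOR 1 = 1
  0 XOR 0 = 0
  1 XOR 0 = 1
  1 XOR 1 = 0
  1 XOR 1 = 0
  1 XOR 1 = 0
  1 XOR 1 = 0
= 1101001101010000


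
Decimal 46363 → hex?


Divide by 16 repeatedly:
46363 ÷ 16 = 2897 remainder 11 (B)
2897 ÷ 16 = 181 remainder 1 (1)
181 ÷ 16 = 11 remainder 5 (5)
11 ÷ 16 = 0 remainder 11 (B)
Reading remainders bottom-up:
= 0xB51B


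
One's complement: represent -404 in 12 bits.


Original: 000110010100
Invert all bits:
  bit 0: 0 → 1
  bit 1: 0 → 1
  bit 2: 0 → 1
  bit 3: 1 → 0
  bit 4: 1 → 0
  bit 5: 0 → 1
  bit 6: 0 → 1
  bit 7: 1 → 0
  bit 8: 0 → 1
  bit 9: 1 → 0
  bit 10: 0 → 1
  bit 11: 0 → 1
= 111001101011


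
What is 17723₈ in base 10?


Positional values:
Position 0: 3 × 8^0 = 3
Position 1: 2 × 8^1 = 16
Position 2: 7 × 8^2 = 448
Position 3: 7 × 8^3 = 3584
Position 4: 1 × 8^4 = 4096
Sum = 3 + 16 + 448 + 3584 + 4096
= 8147


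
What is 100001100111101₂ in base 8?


Group into 3-bit groups: 100001100111101
  100 = 4
  001 = 1
  100 = 4
  111 = 7
  101 = 5
= 0o41475


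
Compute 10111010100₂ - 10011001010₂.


Align and subtract column by column (LSB to MSB, borrowing when needed):
  10111010100
- 10011001010
  -----------
  col 0: (0 - 0 borrow-in) - 0 → 0 - 0 = 0, borrow out 0
  col 1: (0 - 0 borrow-in) - 1 → borrow from next column: (0+2) - 1 = 1, borrow out 1
  col 2: (1 - 1 borrow-in) - 0 → 0 - 0 = 0, borrow out 0
  col 3: (0 - 0 borrow-in) - 1 → borrow from next column: (0+2) - 1 = 1, borrow out 1
  col 4: (1 - 1 borrow-in) - 0 → 0 - 0 = 0, borrow out 0
  col 5: (0 - 0 borrow-in) - 0 → 0 - 0 = 0, borrow out 0
  col 6: (1 - 0 borrow-in) - 1 → 1 - 1 = 0, borrow out 0
  col 7: (1 - 0 borrow-in) - 1 → 1 - 1 = 0, borrow out 0
  col 8: (1 - 0 borrow-in) - 0 → 1 - 0 = 1, borrow out 0
  col 9: (0 - 0 borrow-in) - 0 → 0 - 0 = 0, borrow out 0
  col 10: (1 - 0 borrow-in) - 1 → 1 - 1 = 0, borrow out 0
Reading bits MSB→LSB: 00100001010
Strip leading zeros: 100001010
= 100001010


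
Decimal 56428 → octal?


Divide by 8 repeatedly:
56428 ÷ 8 = 7053 remainder 4
7053 ÷ 8 = 881 remainder 5
881 ÷ 8 = 110 remainder 1
110 ÷ 8 = 13 remainder 6
13 ÷ 8 = 1 remainder 5
1 ÷ 8 = 0 remainder 1
Reading remainders bottom-up:
= 0o156154


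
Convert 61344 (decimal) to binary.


Divide by 2 repeatedly:
61344 ÷ 2 = 30672 remainder 0
30672 ÷ 2 = 15336 remainder 0
15336 ÷ 2 = 7668 remainder 0
7668 ÷ 2 = 3834 remainder 0
3834 ÷ 2 = 1917 remainder 0
1917 ÷ 2 = 958 remainder 1
958 ÷ 2 = 479 remainder 0
479 ÷ 2 = 239 remainder 1
239 ÷ 2 = 119 remainder 1
119 ÷ 2 = 59 remainder 1
59 ÷ 2 = 29 remainder 1
29 ÷ 2 = 14 remainder 1
14 ÷ 2 = 7 remainder 0
7 ÷ 2 = 3 remainder 1
3 ÷ 2 = 1 remainder 1
1 ÷ 2 = 0 remainder 1
Reading remainders bottom-up:
= 1110111110100000


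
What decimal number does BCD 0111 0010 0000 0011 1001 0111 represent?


Each 4-bit group → digit:
  0111 → 7
  0010 → 2
  0000 → 0
  0011 → 3
  1001 → 9
  0111 → 7
= 720397


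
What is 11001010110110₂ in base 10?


Positional values:
Bit 1: 1 × 2^1 = 2
Bit 2: 1 × 2^2 = 4
Bit 4: 1 × 2^4 = 16
Bit 5: 1 × 2^5 = 32
Bit 7: 1 × 2^7 = 128
Bit 9: 1 × 2^9 = 512
Bit 12: 1 × 2^12 = 4096
Bit 13: 1 × 2^13 = 8192
Sum = 2 + 4 + 16 + 32 + 128 + 512 + 4096 + 8192
= 12982


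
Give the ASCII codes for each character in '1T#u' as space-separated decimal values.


String: '1T#u'  (4 characters)
Per-character ASCII lookup:
  '1': digits start at 48: '1' = 48 + 1 = 49
  'T': uppercase starts at 65: 'T' = 65 + 19 = 84
  '#': special character: '#' = 35
  'u': lowercase starts at 97: 'u' = 97 + 20 = 117
= 49 84 35 117


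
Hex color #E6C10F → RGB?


Hex: #E6C10F
R = E6₁₆ = 230
G = C1₁₆ = 193
B = 0F₁₆ = 15
= RGB(230, 193, 15)


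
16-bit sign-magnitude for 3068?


Sign bit: 0 (positive)
Magnitude: 3068 = 000101111111100
= 0000101111111100


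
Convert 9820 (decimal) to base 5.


Divide by 5 repeatedly:
9820 ÷ 5 = 1964 remainder 0
1964 ÷ 5 = 392 remainder 4
392 ÷ 5 = 78 remainder 2
78 ÷ 5 = 15 remainder 3
15 ÷ 5 = 3 remainder 0
3 ÷ 5 = 0 remainder 3
Reading remainders bottom-up:
= 303240


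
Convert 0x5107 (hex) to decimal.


Positional values:
Position 0: 7 × 16^0 = 7 × 1 = 7
Position 1: 0 × 16^1 = 0 × 16 = 0
Position 2: 1 × 16^2 = 1 × 256 = 256
Position 3: 5 × 16^3 = 5 × 4096 = 20480
Sum = 7 + 0 + 256 + 20480
= 20743


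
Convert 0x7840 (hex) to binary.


Each hex digit → 4 binary bits:
  7 = 0111
  8 = 1000
  4 = 0100
  0 = 0000
Concatenate: 0111 1000 0100 0000
= 0111100001000000


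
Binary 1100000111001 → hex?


Group into 4-bit nibbles: 0001100000111001
  0001 = 1
  1000 = 8
  0011 = 3
  1001 = 9
= 0x1839


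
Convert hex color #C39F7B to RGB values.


Hex: #C39F7B
R = C3₁₆ = 195
G = 9F₁₆ = 159
B = 7B₁₆ = 123
= RGB(195, 159, 123)


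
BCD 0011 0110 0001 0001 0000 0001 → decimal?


Each 4-bit group → digit:
  0011 → 3
  0110 → 6
  0001 → 1
  0001 → 1
  0000 → 0
  0001 → 1
= 361101


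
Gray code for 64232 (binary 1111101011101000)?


Binary: 1111101011101000
Gray code: G = B XOR (B >> 1)
B >> 1 = 0111110101110100
1111101011101000 XOR 0111110101110100:
  1 XOR 0 = 1
  1 XOR 1 = 0
  1 XOR 1 = 0
  1 XOR 1 = 0
  1 XOR 1 = 0
  0 XOR 1 = 1
  1 XOR 0 = 1
  0 XOR 1 = 1
  1 XOR 0 = 1
  1 XOR 1 = 0
  1 XOR 1 = 0
  0 XOR 1 = 1
  1 XOR 0 = 1
  0 XOR 1 = 1
  0 XOR 0 = 0
  0 XOR 0 = 0
= 1000011110011100


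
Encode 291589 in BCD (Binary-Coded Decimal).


Each digit → 4-bit binary:
  2 → 0010
  9 → 1001
  1 → 0001
  5 → 0101
  8 → 1000
  9 → 1001
= 0010 1001 0001 0101 1000 1001


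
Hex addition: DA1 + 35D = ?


Align and add column by column (LSB to MSB, each column mod 16 with carry):
  0DA1
+ 035D
  ----
  col 0: 1(1) + D(13) + 0 (carry in) = 14 → E(14), carry out 0
  col 1: A(10) + 5(5) + 0 (carry in) = 15 → F(15), carry out 0
  col 2: D(13) + 3(3) + 0 (carry in) = 16 → 0(0), carry out 1
  col 3: 0(0) + 0(0) + 1 (carry in) = 1 → 1(1), carry out 0
Reading digits MSB→LSB: 10FE
Strip leading zeros: 10FE
= 0x10FE


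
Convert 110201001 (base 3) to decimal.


Positional values (base 3):
  1 × 3^0 = 1 × 1 = 1
  0 × 3^1 = 0 × 3 = 0
  0 × 3^2 = 0 × 9 = 0
  1 × 3^3 = 1 × 27 = 27
  0 × 3^4 = 0 × 81 = 0
  2 × 3^5 = 2 × 243 = 486
  0 × 3^6 = 0 × 729 = 0
  1 × 3^7 = 1 × 2187 = 2187
  1 × 3^8 = 1 × 6561 = 6561
Sum = 1 + 0 + 0 + 27 + 0 + 486 + 0 + 2187 + 6561
= 9262


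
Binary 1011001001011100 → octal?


Group into 3-bit groups: 001011001001011100
  001 = 1
  011 = 3
  001 = 1
  001 = 1
  011 = 3
  100 = 4
= 0o131134


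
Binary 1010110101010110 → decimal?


Positional values:
Bit 1: 1 × 2^1 = 2
Bit 2: 1 × 2^2 = 4
Bit 4: 1 × 2^4 = 16
Bit 6: 1 × 2^6 = 64
Bit 8: 1 × 2^8 = 256
Bit 10: 1 × 2^10 = 1024
Bit 11: 1 × 2^11 = 2048
Bit 13: 1 × 2^13 = 8192
Bit 15: 1 × 2^15 = 32768
Sum = 2 + 4 + 16 + 64 + 256 + 1024 + 2048 + 8192 + 32768
= 44374


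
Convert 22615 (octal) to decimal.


Positional values:
Position 0: 5 × 8^0 = 5
Position 1: 1 × 8^1 = 8
Position 2: 6 × 8^2 = 384
Position 3: 2 × 8^3 = 1024
Position 4: 2 × 8^4 = 8192
Sum = 5 + 8 + 384 + 1024 + 8192
= 9613


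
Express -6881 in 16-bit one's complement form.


Original: 0001101011100001
Invert all bits:
  bit 0: 0 → 1
  bit 1: 0 → 1
  bit 2: 0 → 1
  bit 3: 1 → 0
  bit 4: 1 → 0
  bit 5: 0 → 1
  bit 6: 1 → 0
  bit 7: 0 → 1
  bit 8: 1 → 0
  bit 9: 1 → 0
  bit 10: 1 → 0
  bit 11: 0 → 1
  bit 12: 0 → 1
  bit 13: 0 → 1
  bit 14: 0 → 1
  bit 15: 1 → 0
= 1110010100011110


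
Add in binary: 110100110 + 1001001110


Align and add column by column (LSB to MSB, carry propagating):
  00110100110
+ 01001001110
  -----------
  col 0: 0 + 0 + 0 (carry in) = 0 → bit 0, carry out 0
  col 1: 1 + 1 + 0 (carry in) = 2 → bit 0, carry out 1
  col 2: 1 + 1 + 1 (carry in) = 3 → bit 1, carry out 1
  col 3: 0 + 1 + 1 (carry in) = 2 → bit 0, carry out 1
  col 4: 0 + 0 + 1 (carry in) = 1 → bit 1, carry out 0
  col 5: 1 + 0 + 0 (carry in) = 1 → bit 1, carry out 0
  col 6: 0 + 1 + 0 (carry in) = 1 → bit 1, carry out 0
  col 7: 1 + 0 + 0 (carry in) = 1 → bit 1, carry out 0
  col 8: 1 + 0 + 0 (carry in) = 1 → bit 1, carry out 0
  col 9: 0 + 1 + 0 (carry in) = 1 → bit 1, carry out 0
  col 10: 0 + 0 + 0 (carry in) = 0 → bit 0, carry out 0
Reading bits MSB→LSB: 01111110100
Strip leading zeros: 1111110100
= 1111110100


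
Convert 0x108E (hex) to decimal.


Positional values:
Position 0: E × 16^0 = 14 × 1 = 14
Position 1: 8 × 16^1 = 8 × 16 = 128
Position 2: 0 × 16^2 = 0 × 256 = 0
Position 3: 1 × 16^3 = 1 × 4096 = 4096
Sum = 14 + 128 + 0 + 4096
= 4238


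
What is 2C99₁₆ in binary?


Each hex digit → 4 binary bits:
  2 = 0010
  C = 1100
  9 = 1001
  9 = 1001
Concatenate: 0010 1100 1001 1001
= 0010110010011001


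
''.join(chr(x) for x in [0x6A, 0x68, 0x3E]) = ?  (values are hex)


Codes (hex): 0x6A 0x68 0x3E
Per-code ASCII lookup:
  0x6A = 106  (range 97-122: lowercase, 106 - 97 = 9) → 'j'
  0x68 = 104  (range 97-122: lowercase, 104 - 97 = 7) → 'h'
  0x3E = 62  (special character) → '>'
= 'jh>'


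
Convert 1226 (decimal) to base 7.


Divide by 7 repeatedly:
1226 ÷ 7 = 175 remainder 1
175 ÷ 7 = 25 remainder 0
25 ÷ 7 = 3 remainder 4
3 ÷ 7 = 0 remainder 3
Reading remainders bottom-up:
= 3401


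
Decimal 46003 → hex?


Divide by 16 repeatedly:
46003 ÷ 16 = 2875 remainder 3 (3)
2875 ÷ 16 = 179 remainder 11 (B)
179 ÷ 16 = 11 remainder 3 (3)
11 ÷ 16 = 0 remainder 11 (B)
Reading remainders bottom-up:
= 0xB3B3


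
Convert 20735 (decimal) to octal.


Divide by 8 repeatedly:
20735 ÷ 8 = 2591 remainder 7
2591 ÷ 8 = 323 remainder 7
323 ÷ 8 = 40 remainder 3
40 ÷ 8 = 5 remainder 0
5 ÷ 8 = 0 remainder 5
Reading remainders bottom-up:
= 0o50377


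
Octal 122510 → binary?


Each octal digit → 3 binary bits:
  1 = 001
  2 = 010
  2 = 010
  5 = 101
  1 = 001
  0 = 000
Concatenate: 001 010 010 101 001 000
= 001010010101001000


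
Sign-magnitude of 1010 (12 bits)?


Sign bit: 0 (positive)
Magnitude: 1010 = 01111110010
= 001111110010


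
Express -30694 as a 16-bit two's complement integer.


Original: 0111011111100110
Step 1 - Invert all bits: 1000100000011001
Step 2 - Add 1: 1000100000011001 + 1
= 1000100000011010 (represents -30694)


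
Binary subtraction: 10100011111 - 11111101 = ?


Align and subtract column by column (LSB to MSB, borrowing when needed):
  10100011111
- 00011111101
  -----------
  col 0: (1 - 0 borrow-in) - 1 → 1 - 1 = 0, borrow out 0
  col 1: (1 - 0 borrow-in) - 0 → 1 - 0 = 1, borrow out 0
  col 2: (1 - 0 borrow-in) - 1 → 1 - 1 = 0, borrow out 0
  col 3: (1 - 0 borrow-in) - 1 → 1 - 1 = 0, borrow out 0
  col 4: (1 - 0 borrow-in) - 1 → 1 - 1 = 0, borrow out 0
  col 5: (0 - 0 borrow-in) - 1 → borrow from next column: (0+2) - 1 = 1, borrow out 1
  col 6: (0 - 1 borrow-in) - 1 → borrow from next column: (-1+2) - 1 = 0, borrow out 1
  col 7: (0 - 1 borrow-in) - 1 → borrow from next column: (-1+2) - 1 = 0, borrow out 1
  col 8: (1 - 1 borrow-in) - 0 → 0 - 0 = 0, borrow out 0
  col 9: (0 - 0 borrow-in) - 0 → 0 - 0 = 0, borrow out 0
  col 10: (1 - 0 borrow-in) - 0 → 1 - 0 = 1, borrow out 0
Reading bits MSB→LSB: 10000100010
Strip leading zeros: 10000100010
= 10000100010
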